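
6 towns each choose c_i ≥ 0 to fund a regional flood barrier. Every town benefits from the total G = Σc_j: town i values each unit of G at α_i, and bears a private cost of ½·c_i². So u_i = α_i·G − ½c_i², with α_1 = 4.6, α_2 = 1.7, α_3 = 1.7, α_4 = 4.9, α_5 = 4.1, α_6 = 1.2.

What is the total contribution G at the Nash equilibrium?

Town i's FOC: ∂u_i/∂c_i = α_i − c_i = 0, so c_i* = α_i.
NE contributions = (4.6, 1.7, 1.7, 4.9, 4.1, 1.2); G = 18.2.

18.2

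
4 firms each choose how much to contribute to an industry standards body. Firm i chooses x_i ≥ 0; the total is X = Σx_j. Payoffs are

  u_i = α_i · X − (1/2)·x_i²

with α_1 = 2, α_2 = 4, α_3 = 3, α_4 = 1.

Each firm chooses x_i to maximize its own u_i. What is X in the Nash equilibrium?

Firm i's FOC: ∂u_i/∂x_i = α_i − x_i = 0, so x_i* = α_i.
NE contributions = (2, 4, 3, 1); X = 10.

10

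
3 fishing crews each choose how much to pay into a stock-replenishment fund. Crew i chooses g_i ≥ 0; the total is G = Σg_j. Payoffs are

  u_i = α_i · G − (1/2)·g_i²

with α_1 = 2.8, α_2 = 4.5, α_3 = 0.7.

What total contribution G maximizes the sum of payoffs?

24

Planner FOC: ∂(Σu_j)/∂g_i = (Σα_j) − g_i = 0, so g_i^SO = Σα_j = 8 for every i; G^SO = 24.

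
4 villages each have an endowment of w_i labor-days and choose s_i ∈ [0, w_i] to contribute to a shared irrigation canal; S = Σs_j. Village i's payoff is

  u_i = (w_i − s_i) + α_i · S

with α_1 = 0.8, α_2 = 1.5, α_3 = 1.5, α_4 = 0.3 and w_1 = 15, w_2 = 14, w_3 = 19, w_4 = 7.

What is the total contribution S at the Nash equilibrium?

∂u_i/∂s_i = α_i − 1, so village i contributes w_i if α_i > 1, else 0.
α_i > 1 for i ∈ {2, 3}; NE contributions (0, 14, 19, 0), S = 33.

33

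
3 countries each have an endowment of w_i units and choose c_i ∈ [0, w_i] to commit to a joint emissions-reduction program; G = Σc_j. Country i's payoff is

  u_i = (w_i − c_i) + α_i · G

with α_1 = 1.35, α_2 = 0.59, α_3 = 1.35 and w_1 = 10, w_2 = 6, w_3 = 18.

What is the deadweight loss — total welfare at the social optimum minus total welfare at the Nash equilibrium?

13.74

∂u_i/∂c_i = α_i − 1, so country i contributes w_i if α_i > 1, else 0.
α_i > 1 for i ∈ {1, 3}; NE contributions (10, 0, 18), G = 28.
W^NE = Σw_i − G^NE + (Σα_i)·G^NE = 34 + 2.29·28 = 98.12.
Planner: ∂(Σu_j)/∂c_i = Σα_j − 1 = 2.29 > 0, so everyone contributes w_i; G^SO = 34, W^SO = 34 + 2.29·34 = 111.86.
Deadweight loss = 13.74.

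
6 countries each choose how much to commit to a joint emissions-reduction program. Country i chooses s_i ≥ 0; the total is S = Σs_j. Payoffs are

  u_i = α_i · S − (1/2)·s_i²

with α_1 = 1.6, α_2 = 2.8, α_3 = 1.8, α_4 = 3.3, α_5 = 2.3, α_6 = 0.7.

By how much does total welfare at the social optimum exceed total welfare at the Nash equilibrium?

327.655

Country i's FOC: ∂u_i/∂s_i = α_i − s_i = 0, so s_i* = α_i.
NE contributions = (1.6, 2.8, 1.8, 3.3, 2.3, 0.7); S = 12.5.
W^NE = (Σα)·S − ½Σα_i² = 12.5² − ½·30.31 = 141.095.
Planner sets s_i = Σα_j = 12.5 for every i, so S^SO = 6·12.5 = 75.
W^SO = (Σα)·S^SO − ½·6·(Σα)² = (6/2)·12.5² = 468.75.
Deadweight loss = W^SO − W^NE = 327.655.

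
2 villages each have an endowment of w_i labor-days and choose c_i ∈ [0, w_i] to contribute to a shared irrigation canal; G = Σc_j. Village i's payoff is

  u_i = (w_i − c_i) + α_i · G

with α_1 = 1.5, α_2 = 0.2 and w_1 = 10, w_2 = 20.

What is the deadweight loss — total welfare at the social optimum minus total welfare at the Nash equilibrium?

∂u_i/∂c_i = α_i − 1, so village i contributes w_i if α_i > 1, else 0.
α_i > 1 for i ∈ {1}; NE contributions (10, 0), G = 10.
W^NE = Σw_i − G^NE + (Σα_i)·G^NE = 30 + 0.7·10 = 37.
Planner: ∂(Σu_j)/∂c_i = Σα_j − 1 = 0.7 > 0, so everyone contributes w_i; G^SO = 30, W^SO = 30 + 0.7·30 = 51.
Deadweight loss = 14.

14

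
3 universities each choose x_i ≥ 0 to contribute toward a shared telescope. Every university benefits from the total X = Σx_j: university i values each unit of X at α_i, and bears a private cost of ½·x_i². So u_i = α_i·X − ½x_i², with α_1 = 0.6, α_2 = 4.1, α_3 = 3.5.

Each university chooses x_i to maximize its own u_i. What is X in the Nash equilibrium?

University i's FOC: ∂u_i/∂x_i = α_i − x_i = 0, so x_i* = α_i.
NE contributions = (0.6, 4.1, 3.5); X = 8.2.

8.2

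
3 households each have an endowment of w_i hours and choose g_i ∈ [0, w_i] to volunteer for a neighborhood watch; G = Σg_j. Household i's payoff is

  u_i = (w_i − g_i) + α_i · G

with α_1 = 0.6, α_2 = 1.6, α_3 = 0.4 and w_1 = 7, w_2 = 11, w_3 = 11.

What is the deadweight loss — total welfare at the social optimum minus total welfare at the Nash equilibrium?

∂u_i/∂g_i = α_i − 1, so household i contributes w_i if α_i > 1, else 0.
α_i > 1 for i ∈ {2}; NE contributions (0, 11, 0), G = 11.
W^NE = Σw_i − G^NE + (Σα_i)·G^NE = 29 + 1.6·11 = 46.6.
Planner: ∂(Σu_j)/∂g_i = Σα_j − 1 = 1.6 > 0, so everyone contributes w_i; G^SO = 29, W^SO = 29 + 1.6·29 = 75.4.
Deadweight loss = 28.8.

28.8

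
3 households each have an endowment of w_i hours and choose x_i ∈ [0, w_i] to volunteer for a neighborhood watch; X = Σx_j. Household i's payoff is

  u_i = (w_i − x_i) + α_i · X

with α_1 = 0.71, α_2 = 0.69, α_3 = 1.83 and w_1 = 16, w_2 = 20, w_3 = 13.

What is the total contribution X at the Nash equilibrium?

13

∂u_i/∂x_i = α_i − 1, so household i contributes w_i if α_i > 1, else 0.
α_i > 1 for i ∈ {3}; NE contributions (0, 0, 13), X = 13.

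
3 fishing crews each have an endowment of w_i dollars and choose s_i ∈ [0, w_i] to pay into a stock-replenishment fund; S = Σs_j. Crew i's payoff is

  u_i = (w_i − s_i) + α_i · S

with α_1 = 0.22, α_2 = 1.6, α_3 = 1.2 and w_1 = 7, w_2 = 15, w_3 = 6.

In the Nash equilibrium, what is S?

∂u_i/∂s_i = α_i − 1, so crew i contributes w_i if α_i > 1, else 0.
α_i > 1 for i ∈ {2, 3}; NE contributions (0, 15, 6), S = 21.

21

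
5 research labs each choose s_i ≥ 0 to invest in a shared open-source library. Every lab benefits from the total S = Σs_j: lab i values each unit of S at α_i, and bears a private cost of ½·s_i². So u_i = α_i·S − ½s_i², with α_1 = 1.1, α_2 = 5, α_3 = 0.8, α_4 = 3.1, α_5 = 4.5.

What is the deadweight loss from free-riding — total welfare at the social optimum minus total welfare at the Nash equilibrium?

343.73

Lab i's FOC: ∂u_i/∂s_i = α_i − s_i = 0, so s_i* = α_i.
NE contributions = (1.1, 5, 0.8, 3.1, 4.5); S = 14.5.
W^NE = (Σα)·S − ½Σα_i² = 14.5² − ½·56.71 = 181.895.
Planner sets s_i = Σα_j = 14.5 for every i, so S^SO = 5·14.5 = 72.5.
W^SO = (Σα)·S^SO − ½·5·(Σα)² = (5/2)·14.5² = 525.625.
Deadweight loss = W^SO − W^NE = 343.73.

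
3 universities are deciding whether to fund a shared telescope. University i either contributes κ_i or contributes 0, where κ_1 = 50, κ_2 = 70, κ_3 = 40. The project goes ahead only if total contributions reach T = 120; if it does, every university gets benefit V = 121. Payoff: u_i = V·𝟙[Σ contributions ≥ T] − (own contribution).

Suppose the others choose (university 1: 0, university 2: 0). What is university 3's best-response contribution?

0

Others' total = 0. Even contributing 40 gives 40 < 120: no benefit either way.
Best response: 0.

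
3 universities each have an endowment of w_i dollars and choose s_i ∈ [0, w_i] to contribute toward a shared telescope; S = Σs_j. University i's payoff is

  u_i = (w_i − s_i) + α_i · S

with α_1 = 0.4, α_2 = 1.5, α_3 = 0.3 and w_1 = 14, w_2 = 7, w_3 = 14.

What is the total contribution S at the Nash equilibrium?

∂u_i/∂s_i = α_i − 1, so university i contributes w_i if α_i > 1, else 0.
α_i > 1 for i ∈ {2}; NE contributions (0, 7, 0), S = 7.

7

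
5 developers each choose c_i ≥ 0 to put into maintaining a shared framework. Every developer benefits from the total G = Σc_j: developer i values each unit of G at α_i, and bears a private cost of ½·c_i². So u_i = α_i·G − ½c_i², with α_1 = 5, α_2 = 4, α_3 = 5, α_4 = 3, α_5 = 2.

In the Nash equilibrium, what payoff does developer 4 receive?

Developer i's FOC: ∂u_i/∂c_i = α_i − c_i = 0, so c_i* = α_i.
NE contributions = (5, 4, 5, 3, 2); G = 19.
u_4 = α_4·G − ½·(c_4)² = 3·19 − ½·3² = 52.5.

52.5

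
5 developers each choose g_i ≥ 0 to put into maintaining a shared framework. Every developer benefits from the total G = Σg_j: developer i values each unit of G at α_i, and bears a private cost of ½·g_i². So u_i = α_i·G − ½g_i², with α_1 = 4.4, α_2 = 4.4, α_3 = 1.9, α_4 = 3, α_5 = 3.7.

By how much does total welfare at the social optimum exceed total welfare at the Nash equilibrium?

Developer i's FOC: ∂u_i/∂g_i = α_i − g_i = 0, so g_i* = α_i.
NE contributions = (4.4, 4.4, 1.9, 3, 3.7); G = 17.4.
W^NE = (Σα)·G − ½Σα_i² = 17.4² − ½·65.02 = 270.25.
Planner sets g_i = Σα_j = 17.4 for every i, so G^SO = 5·17.4 = 87.
W^SO = (Σα)·G^SO − ½·5·(Σα)² = (5/2)·17.4² = 756.9.
Deadweight loss = W^SO − W^NE = 486.65.

486.65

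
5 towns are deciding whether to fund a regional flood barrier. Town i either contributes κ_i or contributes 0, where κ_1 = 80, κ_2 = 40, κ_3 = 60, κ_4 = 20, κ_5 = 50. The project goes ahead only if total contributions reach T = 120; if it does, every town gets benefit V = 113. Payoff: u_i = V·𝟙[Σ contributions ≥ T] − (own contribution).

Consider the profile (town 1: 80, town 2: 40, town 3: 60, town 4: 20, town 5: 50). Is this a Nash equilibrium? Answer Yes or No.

No

Total = 250 ≥ 120: provided.
Town 1 (pledges 80, payoff 33): dropping to 0 → total 170, payoff 113. Profitable deviation.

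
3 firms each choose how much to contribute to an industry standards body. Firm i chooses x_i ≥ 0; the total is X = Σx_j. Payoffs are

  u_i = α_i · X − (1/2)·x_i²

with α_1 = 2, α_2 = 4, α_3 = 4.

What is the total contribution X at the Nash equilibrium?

10

Firm i's FOC: ∂u_i/∂x_i = α_i − x_i = 0, so x_i* = α_i.
NE contributions = (2, 4, 4); X = 10.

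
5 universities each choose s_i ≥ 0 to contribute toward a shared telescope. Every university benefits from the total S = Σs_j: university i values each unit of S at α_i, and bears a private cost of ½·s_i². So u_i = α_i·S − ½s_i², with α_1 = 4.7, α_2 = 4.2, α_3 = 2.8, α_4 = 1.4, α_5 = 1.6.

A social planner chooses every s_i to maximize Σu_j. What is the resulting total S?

73.5

Planner FOC: ∂(Σu_j)/∂s_i = (Σα_j) − s_i = 0, so s_i^SO = Σα_j = 14.7 for every i; S^SO = 73.5.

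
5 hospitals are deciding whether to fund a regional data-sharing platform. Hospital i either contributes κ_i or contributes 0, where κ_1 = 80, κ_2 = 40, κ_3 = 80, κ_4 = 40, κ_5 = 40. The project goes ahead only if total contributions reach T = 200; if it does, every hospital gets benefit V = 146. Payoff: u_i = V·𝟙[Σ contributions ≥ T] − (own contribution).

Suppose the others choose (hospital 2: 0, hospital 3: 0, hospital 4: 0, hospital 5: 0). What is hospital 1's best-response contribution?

0

Others' total = 0. Even contributing 80 gives 80 < 200: no benefit either way.
Best response: 0.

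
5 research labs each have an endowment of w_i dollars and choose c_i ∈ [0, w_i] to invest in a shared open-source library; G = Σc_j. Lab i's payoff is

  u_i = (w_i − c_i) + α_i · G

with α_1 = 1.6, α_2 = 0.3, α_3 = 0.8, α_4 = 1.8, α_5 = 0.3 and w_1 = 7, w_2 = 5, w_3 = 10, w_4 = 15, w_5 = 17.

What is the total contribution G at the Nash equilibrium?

∂u_i/∂c_i = α_i − 1, so lab i contributes w_i if α_i > 1, else 0.
α_i > 1 for i ∈ {1, 4}; NE contributions (7, 0, 0, 15, 0), G = 22.

22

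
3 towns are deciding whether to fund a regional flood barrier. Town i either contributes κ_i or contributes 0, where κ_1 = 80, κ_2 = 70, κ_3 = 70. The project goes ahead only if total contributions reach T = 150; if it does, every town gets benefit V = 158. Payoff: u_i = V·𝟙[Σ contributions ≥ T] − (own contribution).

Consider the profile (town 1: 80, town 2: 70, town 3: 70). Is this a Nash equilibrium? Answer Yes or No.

No

Total = 220 ≥ 150: provided.
Town 1 (pledges 80, payoff 78): dropping to 0 → total 140, payoff 0. No gain.
Town 2 (pledges 70, payoff 88): dropping to 0 → total 150, payoff 158. Profitable deviation.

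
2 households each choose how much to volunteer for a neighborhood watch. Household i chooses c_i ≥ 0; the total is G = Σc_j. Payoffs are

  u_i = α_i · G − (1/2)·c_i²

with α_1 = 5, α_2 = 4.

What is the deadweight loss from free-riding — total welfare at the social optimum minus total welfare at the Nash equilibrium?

20.5

Household i's FOC: ∂u_i/∂c_i = α_i − c_i = 0, so c_i* = α_i.
NE contributions = (5, 4); G = 9.
W^NE = (Σα)·G − ½Σα_i² = 9² − ½·41 = 60.5.
Planner sets c_i = Σα_j = 9 for every i, so G^SO = 2·9 = 18.
W^SO = (Σα)·G^SO − ½·2·(Σα)² = (2/2)·9² = 81.
Deadweight loss = W^SO − W^NE = 20.5.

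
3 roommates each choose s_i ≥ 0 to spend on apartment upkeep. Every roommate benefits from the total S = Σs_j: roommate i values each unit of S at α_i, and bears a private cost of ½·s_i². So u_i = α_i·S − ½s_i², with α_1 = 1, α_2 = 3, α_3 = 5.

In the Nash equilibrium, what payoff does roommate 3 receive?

Roommate i's FOC: ∂u_i/∂s_i = α_i − s_i = 0, so s_i* = α_i.
NE contributions = (1, 3, 5); S = 9.
u_3 = α_3·S − ½·(s_3)² = 5·9 − ½·5² = 32.5.

32.5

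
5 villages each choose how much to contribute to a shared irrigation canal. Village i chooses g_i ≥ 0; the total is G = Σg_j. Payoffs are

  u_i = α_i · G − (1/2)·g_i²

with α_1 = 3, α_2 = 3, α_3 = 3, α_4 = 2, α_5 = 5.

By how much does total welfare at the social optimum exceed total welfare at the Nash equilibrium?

412

Village i's FOC: ∂u_i/∂g_i = α_i − g_i = 0, so g_i* = α_i.
NE contributions = (3, 3, 3, 2, 5); G = 16.
W^NE = (Σα)·G − ½Σα_i² = 16² − ½·56 = 228.
Planner sets g_i = Σα_j = 16 for every i, so G^SO = 5·16 = 80.
W^SO = (Σα)·G^SO − ½·5·(Σα)² = (5/2)·16² = 640.
Deadweight loss = W^SO − W^NE = 412.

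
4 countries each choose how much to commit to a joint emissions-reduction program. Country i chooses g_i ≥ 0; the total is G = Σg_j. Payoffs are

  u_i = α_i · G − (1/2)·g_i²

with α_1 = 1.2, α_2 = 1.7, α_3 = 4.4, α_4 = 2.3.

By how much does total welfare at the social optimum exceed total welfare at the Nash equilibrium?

Country i's FOC: ∂u_i/∂g_i = α_i − g_i = 0, so g_i* = α_i.
NE contributions = (1.2, 1.7, 4.4, 2.3); G = 9.6.
W^NE = (Σα)·G − ½Σα_i² = 9.6² − ½·28.98 = 77.67.
Planner sets g_i = Σα_j = 9.6 for every i, so G^SO = 4·9.6 = 38.4.
W^SO = (Σα)·G^SO − ½·4·(Σα)² = (4/2)·9.6² = 184.32.
Deadweight loss = W^SO − W^NE = 106.65.

106.65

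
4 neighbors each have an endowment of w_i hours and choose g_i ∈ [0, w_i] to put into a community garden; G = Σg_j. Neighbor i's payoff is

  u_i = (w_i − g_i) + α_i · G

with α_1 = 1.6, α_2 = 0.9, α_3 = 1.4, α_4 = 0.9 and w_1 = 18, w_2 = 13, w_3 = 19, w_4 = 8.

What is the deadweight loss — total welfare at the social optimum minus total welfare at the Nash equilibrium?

79.8

∂u_i/∂g_i = α_i − 1, so neighbor i contributes w_i if α_i > 1, else 0.
α_i > 1 for i ∈ {1, 3}; NE contributions (18, 0, 19, 0), G = 37.
W^NE = Σw_i − G^NE + (Σα_i)·G^NE = 58 + 3.8·37 = 198.6.
Planner: ∂(Σu_j)/∂g_i = Σα_j − 1 = 3.8 > 0, so everyone contributes w_i; G^SO = 58, W^SO = 58 + 3.8·58 = 278.4.
Deadweight loss = 79.8.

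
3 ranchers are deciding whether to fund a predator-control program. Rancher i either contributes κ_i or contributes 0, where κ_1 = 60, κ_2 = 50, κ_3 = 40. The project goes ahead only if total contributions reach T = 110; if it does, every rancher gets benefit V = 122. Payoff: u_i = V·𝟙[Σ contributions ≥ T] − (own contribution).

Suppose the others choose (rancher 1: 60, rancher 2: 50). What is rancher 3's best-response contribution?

Others' total = 110 ≥ 110; contributing adds cost 40 for no extra benefit.
Best response: 0.

0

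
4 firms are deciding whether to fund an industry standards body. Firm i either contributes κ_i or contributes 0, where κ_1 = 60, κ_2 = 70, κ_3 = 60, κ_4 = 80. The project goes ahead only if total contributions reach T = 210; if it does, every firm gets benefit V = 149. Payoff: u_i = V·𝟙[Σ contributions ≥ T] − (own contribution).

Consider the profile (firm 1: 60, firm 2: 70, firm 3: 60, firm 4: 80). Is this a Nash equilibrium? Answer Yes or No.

No

Total = 270 ≥ 210: provided.
Firm 1 (pledges 60, payoff 89): dropping to 0 → total 210, payoff 149. Profitable deviation.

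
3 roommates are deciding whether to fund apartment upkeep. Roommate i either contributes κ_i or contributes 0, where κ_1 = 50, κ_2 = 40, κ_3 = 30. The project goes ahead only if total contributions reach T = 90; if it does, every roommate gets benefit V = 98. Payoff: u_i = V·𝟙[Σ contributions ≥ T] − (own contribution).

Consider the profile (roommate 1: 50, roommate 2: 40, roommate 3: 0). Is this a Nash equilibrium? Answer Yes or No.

Total = 90 ≥ 90: provided.
Roommate 1 (pledges 50, payoff 48): dropping to 0 → total 40, payoff 0. No gain.
Roommate 2 (pledges 40, payoff 58): dropping to 0 → total 50, payoff 0. No gain.
Roommate 3 (pledges 0, payoff 98): pledging 30 → total 120, payoff 68. No gain.

Yes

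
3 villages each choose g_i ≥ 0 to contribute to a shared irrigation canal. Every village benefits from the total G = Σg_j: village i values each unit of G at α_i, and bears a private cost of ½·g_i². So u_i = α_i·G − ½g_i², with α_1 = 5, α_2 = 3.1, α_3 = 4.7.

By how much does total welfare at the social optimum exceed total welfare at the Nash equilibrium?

Village i's FOC: ∂u_i/∂g_i = α_i − g_i = 0, so g_i* = α_i.
NE contributions = (5, 3.1, 4.7); G = 12.8.
W^NE = (Σα)·G − ½Σα_i² = 12.8² − ½·56.7 = 135.49.
Planner sets g_i = Σα_j = 12.8 for every i, so G^SO = 3·12.8 = 38.4.
W^SO = (Σα)·G^SO − ½·3·(Σα)² = (3/2)·12.8² = 245.76.
Deadweight loss = W^SO − W^NE = 110.27.

110.27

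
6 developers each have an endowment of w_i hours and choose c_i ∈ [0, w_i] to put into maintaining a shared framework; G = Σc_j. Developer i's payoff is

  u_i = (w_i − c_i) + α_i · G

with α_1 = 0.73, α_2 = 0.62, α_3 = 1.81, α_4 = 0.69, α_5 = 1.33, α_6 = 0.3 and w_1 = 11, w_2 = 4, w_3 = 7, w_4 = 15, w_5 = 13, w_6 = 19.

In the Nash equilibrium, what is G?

∂u_i/∂c_i = α_i − 1, so developer i contributes w_i if α_i > 1, else 0.
α_i > 1 for i ∈ {3, 5}; NE contributions (0, 0, 7, 0, 13, 0), G = 20.

20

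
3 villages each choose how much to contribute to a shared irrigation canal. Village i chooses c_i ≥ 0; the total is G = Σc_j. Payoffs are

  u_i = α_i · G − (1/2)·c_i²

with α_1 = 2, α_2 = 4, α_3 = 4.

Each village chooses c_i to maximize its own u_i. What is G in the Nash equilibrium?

Village i's FOC: ∂u_i/∂c_i = α_i − c_i = 0, so c_i* = α_i.
NE contributions = (2, 4, 4); G = 10.

10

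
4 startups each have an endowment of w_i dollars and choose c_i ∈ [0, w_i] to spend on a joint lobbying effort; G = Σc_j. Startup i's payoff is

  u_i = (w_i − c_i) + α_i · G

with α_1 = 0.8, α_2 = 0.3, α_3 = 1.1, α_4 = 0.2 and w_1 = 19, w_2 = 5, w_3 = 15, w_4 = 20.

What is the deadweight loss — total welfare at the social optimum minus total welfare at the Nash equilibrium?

61.6

∂u_i/∂c_i = α_i − 1, so startup i contributes w_i if α_i > 1, else 0.
α_i > 1 for i ∈ {3}; NE contributions (0, 0, 15, 0), G = 15.
W^NE = Σw_i − G^NE + (Σα_i)·G^NE = 59 + 1.4·15 = 80.
Planner: ∂(Σu_j)/∂c_i = Σα_j − 1 = 1.4 > 0, so everyone contributes w_i; G^SO = 59, W^SO = 59 + 1.4·59 = 141.6.
Deadweight loss = 61.6.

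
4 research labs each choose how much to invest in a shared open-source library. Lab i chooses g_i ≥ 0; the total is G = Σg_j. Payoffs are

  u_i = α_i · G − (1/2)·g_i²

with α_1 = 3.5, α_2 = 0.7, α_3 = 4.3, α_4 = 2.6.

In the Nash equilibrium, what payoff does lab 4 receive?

Lab i's FOC: ∂u_i/∂g_i = α_i − g_i = 0, so g_i* = α_i.
NE contributions = (3.5, 0.7, 4.3, 2.6); G = 11.1.
u_4 = α_4·G − ½·(g_4)² = 2.6·11.1 − ½·2.6² = 25.48.

25.48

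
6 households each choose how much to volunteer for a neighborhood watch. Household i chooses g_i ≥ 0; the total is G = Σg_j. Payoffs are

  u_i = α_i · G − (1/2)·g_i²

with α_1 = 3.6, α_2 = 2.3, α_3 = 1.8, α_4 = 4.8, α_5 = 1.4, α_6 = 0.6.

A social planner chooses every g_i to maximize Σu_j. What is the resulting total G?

87

Planner FOC: ∂(Σu_j)/∂g_i = (Σα_j) − g_i = 0, so g_i^SO = Σα_j = 14.5 for every i; G^SO = 87.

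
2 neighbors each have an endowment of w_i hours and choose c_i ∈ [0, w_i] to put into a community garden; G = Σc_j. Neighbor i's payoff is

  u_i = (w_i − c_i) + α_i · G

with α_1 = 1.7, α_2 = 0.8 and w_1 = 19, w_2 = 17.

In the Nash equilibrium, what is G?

∂u_i/∂c_i = α_i − 1, so neighbor i contributes w_i if α_i > 1, else 0.
α_i > 1 for i ∈ {1}; NE contributions (19, 0), G = 19.

19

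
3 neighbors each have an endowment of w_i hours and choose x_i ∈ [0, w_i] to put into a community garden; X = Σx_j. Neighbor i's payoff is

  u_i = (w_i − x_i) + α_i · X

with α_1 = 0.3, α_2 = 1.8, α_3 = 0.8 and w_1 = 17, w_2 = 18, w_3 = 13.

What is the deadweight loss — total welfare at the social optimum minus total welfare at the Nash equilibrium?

∂u_i/∂x_i = α_i − 1, so neighbor i contributes w_i if α_i > 1, else 0.
α_i > 1 for i ∈ {2}; NE contributions (0, 18, 0), X = 18.
W^NE = Σw_i − X^NE + (Σα_i)·X^NE = 48 + 1.9·18 = 82.2.
Planner: ∂(Σu_j)/∂x_i = Σα_j − 1 = 1.9 > 0, so everyone contributes w_i; X^SO = 48, W^SO = 48 + 1.9·48 = 139.2.
Deadweight loss = 57.

57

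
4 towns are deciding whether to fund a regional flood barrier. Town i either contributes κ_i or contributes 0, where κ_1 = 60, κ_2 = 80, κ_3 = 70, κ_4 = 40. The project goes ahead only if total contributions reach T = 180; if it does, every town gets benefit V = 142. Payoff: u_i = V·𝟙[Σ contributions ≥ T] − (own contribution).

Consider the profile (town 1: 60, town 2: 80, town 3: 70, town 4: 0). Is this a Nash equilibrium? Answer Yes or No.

Yes

Total = 210 ≥ 180: provided.
Town 1 (pledges 60, payoff 82): dropping to 0 → total 150, payoff 0. No gain.
Town 2 (pledges 80, payoff 62): dropping to 0 → total 130, payoff 0. No gain.
Town 3 (pledges 70, payoff 72): dropping to 0 → total 140, payoff 0. No gain.
Town 4 (pledges 0, payoff 142): pledging 40 → total 250, payoff 102. No gain.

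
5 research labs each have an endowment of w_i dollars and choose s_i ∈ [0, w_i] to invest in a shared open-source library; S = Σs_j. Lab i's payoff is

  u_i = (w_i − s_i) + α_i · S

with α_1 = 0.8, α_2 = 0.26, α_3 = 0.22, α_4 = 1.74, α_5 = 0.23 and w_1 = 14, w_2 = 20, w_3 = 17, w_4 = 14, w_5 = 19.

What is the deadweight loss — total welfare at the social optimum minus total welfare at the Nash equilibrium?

157.5

∂u_i/∂s_i = α_i − 1, so lab i contributes w_i if α_i > 1, else 0.
α_i > 1 for i ∈ {4}; NE contributions (0, 0, 0, 14, 0), S = 14.
W^NE = Σw_i − S^NE + (Σα_i)·S^NE = 84 + 2.25·14 = 115.5.
Planner: ∂(Σu_j)/∂s_i = Σα_j − 1 = 2.25 > 0, so everyone contributes w_i; S^SO = 84, W^SO = 84 + 2.25·84 = 273.
Deadweight loss = 157.5.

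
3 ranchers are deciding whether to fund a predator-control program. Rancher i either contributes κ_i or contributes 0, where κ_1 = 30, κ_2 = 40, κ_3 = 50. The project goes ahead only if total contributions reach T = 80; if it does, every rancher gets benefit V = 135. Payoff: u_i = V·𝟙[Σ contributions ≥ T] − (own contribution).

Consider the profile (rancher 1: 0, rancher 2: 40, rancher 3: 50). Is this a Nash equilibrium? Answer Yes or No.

Total = 90 ≥ 80: provided.
Rancher 1 (pledges 0, payoff 135): pledging 30 → total 120, payoff 105. No gain.
Rancher 2 (pledges 40, payoff 95): dropping to 0 → total 50, payoff 0. No gain.
Rancher 3 (pledges 50, payoff 85): dropping to 0 → total 40, payoff 0. No gain.

Yes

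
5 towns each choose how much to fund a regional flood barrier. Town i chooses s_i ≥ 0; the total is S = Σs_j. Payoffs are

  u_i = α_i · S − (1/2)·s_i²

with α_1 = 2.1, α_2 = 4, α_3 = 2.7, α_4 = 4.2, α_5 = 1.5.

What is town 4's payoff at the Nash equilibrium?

Town i's FOC: ∂u_i/∂s_i = α_i − s_i = 0, so s_i* = α_i.
NE contributions = (2.1, 4, 2.7, 4.2, 1.5); S = 14.5.
u_4 = α_4·S − ½·(s_4)² = 4.2·14.5 − ½·4.2² = 52.08.

52.08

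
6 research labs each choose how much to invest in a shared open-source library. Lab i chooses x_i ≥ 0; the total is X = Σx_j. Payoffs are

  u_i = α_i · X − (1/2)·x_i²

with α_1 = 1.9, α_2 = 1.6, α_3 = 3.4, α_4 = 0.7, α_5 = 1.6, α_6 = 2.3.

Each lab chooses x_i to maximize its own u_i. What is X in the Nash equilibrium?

11.5

Lab i's FOC: ∂u_i/∂x_i = α_i − x_i = 0, so x_i* = α_i.
NE contributions = (1.9, 1.6, 3.4, 0.7, 1.6, 2.3); X = 11.5.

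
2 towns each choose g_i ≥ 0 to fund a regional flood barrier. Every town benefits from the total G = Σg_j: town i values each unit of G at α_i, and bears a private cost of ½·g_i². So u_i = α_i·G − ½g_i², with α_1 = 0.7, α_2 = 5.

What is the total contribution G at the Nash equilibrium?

Town i's FOC: ∂u_i/∂g_i = α_i − g_i = 0, so g_i* = α_i.
NE contributions = (0.7, 5); G = 5.7.

5.7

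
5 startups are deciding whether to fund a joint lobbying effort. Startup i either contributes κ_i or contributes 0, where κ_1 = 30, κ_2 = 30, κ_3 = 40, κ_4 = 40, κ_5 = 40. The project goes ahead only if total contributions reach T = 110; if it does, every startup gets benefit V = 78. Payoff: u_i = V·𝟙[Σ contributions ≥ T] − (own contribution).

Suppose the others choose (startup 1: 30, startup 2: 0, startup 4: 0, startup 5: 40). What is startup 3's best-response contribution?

Others' total = 70. Contributing 40 brings total to 110 ≥ 110: gain V − κ_3 = 38.
Best response: 40.

40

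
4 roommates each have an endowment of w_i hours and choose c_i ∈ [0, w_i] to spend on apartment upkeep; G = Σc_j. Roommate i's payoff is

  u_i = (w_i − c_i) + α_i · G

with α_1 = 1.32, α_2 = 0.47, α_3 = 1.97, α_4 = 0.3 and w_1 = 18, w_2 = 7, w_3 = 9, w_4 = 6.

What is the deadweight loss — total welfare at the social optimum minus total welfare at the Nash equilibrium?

∂u_i/∂c_i = α_i − 1, so roommate i contributes w_i if α_i > 1, else 0.
α_i > 1 for i ∈ {1, 3}; NE contributions (18, 0, 9, 0), G = 27.
W^NE = Σw_i − G^NE + (Σα_i)·G^NE = 40 + 3.06·27 = 122.62.
Planner: ∂(Σu_j)/∂c_i = Σα_j − 1 = 3.06 > 0, so everyone contributes w_i; G^SO = 40, W^SO = 40 + 3.06·40 = 162.4.
Deadweight loss = 39.78.

39.78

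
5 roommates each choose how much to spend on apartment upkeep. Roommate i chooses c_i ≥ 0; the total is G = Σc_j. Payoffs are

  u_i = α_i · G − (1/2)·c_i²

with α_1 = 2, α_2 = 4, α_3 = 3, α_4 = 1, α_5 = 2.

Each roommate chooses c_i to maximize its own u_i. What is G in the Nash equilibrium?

Roommate i's FOC: ∂u_i/∂c_i = α_i − c_i = 0, so c_i* = α_i.
NE contributions = (2, 4, 3, 1, 2); G = 12.

12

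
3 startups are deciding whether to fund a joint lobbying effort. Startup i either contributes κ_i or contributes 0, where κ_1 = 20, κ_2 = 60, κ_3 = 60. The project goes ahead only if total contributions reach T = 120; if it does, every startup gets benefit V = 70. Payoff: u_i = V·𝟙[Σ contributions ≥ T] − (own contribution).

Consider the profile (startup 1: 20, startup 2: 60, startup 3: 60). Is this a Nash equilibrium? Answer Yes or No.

No

Total = 140 ≥ 120: provided.
Startup 1 (pledges 20, payoff 50): dropping to 0 → total 120, payoff 70. Profitable deviation.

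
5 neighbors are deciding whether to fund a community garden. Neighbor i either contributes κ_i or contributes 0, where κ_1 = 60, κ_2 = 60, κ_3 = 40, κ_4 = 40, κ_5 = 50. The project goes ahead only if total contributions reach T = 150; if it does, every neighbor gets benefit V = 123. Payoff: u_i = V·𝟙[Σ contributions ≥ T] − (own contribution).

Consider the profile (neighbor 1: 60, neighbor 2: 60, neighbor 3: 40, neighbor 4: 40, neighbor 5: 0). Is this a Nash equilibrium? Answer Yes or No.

No

Total = 200 ≥ 150: provided.
Neighbor 1 (pledges 60, payoff 63): dropping to 0 → total 140, payoff 0. No gain.
Neighbor 2 (pledges 60, payoff 63): dropping to 0 → total 140, payoff 0. No gain.
Neighbor 3 (pledges 40, payoff 83): dropping to 0 → total 160, payoff 123. Profitable deviation.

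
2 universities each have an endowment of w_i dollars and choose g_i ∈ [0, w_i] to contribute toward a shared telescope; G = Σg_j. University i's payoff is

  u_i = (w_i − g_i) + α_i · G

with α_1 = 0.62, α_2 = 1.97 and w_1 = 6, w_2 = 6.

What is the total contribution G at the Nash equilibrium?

6

∂u_i/∂g_i = α_i − 1, so university i contributes w_i if α_i > 1, else 0.
α_i > 1 for i ∈ {2}; NE contributions (0, 6), G = 6.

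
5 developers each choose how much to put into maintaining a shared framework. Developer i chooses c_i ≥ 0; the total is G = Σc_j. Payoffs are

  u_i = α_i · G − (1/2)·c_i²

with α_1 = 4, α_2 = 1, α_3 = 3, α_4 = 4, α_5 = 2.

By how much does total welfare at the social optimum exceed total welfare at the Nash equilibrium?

Developer i's FOC: ∂u_i/∂c_i = α_i − c_i = 0, so c_i* = α_i.
NE contributions = (4, 1, 3, 4, 2); G = 14.
W^NE = (Σα)·G − ½Σα_i² = 14² − ½·46 = 173.
Planner sets c_i = Σα_j = 14 for every i, so G^SO = 5·14 = 70.
W^SO = (Σα)·G^SO − ½·5·(Σα)² = (5/2)·14² = 490.
Deadweight loss = W^SO − W^NE = 317.

317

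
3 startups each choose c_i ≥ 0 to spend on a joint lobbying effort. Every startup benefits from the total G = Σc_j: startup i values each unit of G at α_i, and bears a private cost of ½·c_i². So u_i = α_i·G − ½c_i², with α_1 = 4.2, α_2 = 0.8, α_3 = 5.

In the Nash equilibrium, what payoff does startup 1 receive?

33.18

Startup i's FOC: ∂u_i/∂c_i = α_i − c_i = 0, so c_i* = α_i.
NE contributions = (4.2, 0.8, 5); G = 10.
u_1 = α_1·G − ½·(c_1)² = 4.2·10 − ½·4.2² = 33.18.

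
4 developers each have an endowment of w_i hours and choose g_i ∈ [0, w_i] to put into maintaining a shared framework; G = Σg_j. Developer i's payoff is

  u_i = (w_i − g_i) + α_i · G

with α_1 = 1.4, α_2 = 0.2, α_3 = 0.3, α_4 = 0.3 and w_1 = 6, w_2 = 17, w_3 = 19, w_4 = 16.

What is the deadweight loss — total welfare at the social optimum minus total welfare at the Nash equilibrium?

62.4

∂u_i/∂g_i = α_i − 1, so developer i contributes w_i if α_i > 1, else 0.
α_i > 1 for i ∈ {1}; NE contributions (6, 0, 0, 0), G = 6.
W^NE = Σw_i − G^NE + (Σα_i)·G^NE = 58 + 1.2·6 = 65.2.
Planner: ∂(Σu_j)/∂g_i = Σα_j − 1 = 1.2 > 0, so everyone contributes w_i; G^SO = 58, W^SO = 58 + 1.2·58 = 127.6.
Deadweight loss = 62.4.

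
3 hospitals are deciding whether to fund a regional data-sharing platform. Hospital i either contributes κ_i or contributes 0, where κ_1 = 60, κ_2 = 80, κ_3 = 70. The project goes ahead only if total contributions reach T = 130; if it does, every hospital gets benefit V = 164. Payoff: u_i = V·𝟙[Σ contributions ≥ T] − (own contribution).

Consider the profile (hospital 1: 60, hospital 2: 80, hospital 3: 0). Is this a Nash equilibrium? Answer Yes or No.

Total = 140 ≥ 130: provided.
Hospital 1 (pledges 60, payoff 104): dropping to 0 → total 80, payoff 0. No gain.
Hospital 2 (pledges 80, payoff 84): dropping to 0 → total 60, payoff 0. No gain.
Hospital 3 (pledges 0, payoff 164): pledging 70 → total 210, payoff 94. No gain.

Yes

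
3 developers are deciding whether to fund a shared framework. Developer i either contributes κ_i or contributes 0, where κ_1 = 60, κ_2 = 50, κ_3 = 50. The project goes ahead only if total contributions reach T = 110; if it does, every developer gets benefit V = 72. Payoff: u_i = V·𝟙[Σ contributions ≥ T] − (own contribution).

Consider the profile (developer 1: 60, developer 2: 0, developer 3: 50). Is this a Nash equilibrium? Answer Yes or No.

Total = 110 ≥ 110: provided.
Developer 1 (pledges 60, payoff 12): dropping to 0 → total 50, payoff 0. No gain.
Developer 2 (pledges 0, payoff 72): pledging 50 → total 160, payoff 22. No gain.
Developer 3 (pledges 50, payoff 22): dropping to 0 → total 60, payoff 0. No gain.

Yes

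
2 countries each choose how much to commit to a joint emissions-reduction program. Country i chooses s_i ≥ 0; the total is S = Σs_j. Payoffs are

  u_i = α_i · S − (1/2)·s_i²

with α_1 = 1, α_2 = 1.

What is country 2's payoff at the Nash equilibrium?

Country i's FOC: ∂u_i/∂s_i = α_i − s_i = 0, so s_i* = α_i.
NE contributions = (1, 1); S = 2.
u_2 = α_2·S − ½·(s_2)² = 1·2 − ½·1² = 1.5.

1.5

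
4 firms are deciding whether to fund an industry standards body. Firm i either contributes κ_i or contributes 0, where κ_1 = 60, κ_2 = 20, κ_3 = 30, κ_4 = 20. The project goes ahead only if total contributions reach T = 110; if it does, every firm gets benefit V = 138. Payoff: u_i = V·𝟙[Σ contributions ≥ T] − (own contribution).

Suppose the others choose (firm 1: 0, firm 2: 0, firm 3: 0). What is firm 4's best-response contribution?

Others' total = 0. Even contributing 20 gives 20 < 110: no benefit either way.
Best response: 0.

0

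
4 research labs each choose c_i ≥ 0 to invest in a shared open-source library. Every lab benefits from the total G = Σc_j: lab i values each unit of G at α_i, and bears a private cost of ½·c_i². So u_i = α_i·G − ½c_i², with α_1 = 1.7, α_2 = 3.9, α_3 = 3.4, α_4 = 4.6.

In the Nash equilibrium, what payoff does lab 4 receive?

Lab i's FOC: ∂u_i/∂c_i = α_i − c_i = 0, so c_i* = α_i.
NE contributions = (1.7, 3.9, 3.4, 4.6); G = 13.6.
u_4 = α_4·G − ½·(c_4)² = 4.6·13.6 − ½·4.6² = 51.98.

51.98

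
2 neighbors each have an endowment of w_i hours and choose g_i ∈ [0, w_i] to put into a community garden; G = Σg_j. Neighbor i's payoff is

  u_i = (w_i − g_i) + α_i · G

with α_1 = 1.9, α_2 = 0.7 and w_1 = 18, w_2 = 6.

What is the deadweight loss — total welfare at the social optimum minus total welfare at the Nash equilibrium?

9.6

∂u_i/∂g_i = α_i − 1, so neighbor i contributes w_i if α_i > 1, else 0.
α_i > 1 for i ∈ {1}; NE contributions (18, 0), G = 18.
W^NE = Σw_i − G^NE + (Σα_i)·G^NE = 24 + 1.6·18 = 52.8.
Planner: ∂(Σu_j)/∂g_i = Σα_j − 1 = 1.6 > 0, so everyone contributes w_i; G^SO = 24, W^SO = 24 + 1.6·24 = 62.4.
Deadweight loss = 9.6.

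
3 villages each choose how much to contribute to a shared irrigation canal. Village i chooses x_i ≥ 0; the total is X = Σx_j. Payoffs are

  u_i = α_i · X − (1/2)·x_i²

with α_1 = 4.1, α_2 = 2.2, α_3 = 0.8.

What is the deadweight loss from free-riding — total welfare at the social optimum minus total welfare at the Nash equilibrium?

Village i's FOC: ∂u_i/∂x_i = α_i − x_i = 0, so x_i* = α_i.
NE contributions = (4.1, 2.2, 0.8); X = 7.1.
W^NE = (Σα)·X − ½Σα_i² = 7.1² − ½·22.29 = 39.265.
Planner sets x_i = Σα_j = 7.1 for every i, so X^SO = 3·7.1 = 21.3.
W^SO = (Σα)·X^SO − ½·3·(Σα)² = (3/2)·7.1² = 75.615.
Deadweight loss = W^SO − W^NE = 36.35.

36.35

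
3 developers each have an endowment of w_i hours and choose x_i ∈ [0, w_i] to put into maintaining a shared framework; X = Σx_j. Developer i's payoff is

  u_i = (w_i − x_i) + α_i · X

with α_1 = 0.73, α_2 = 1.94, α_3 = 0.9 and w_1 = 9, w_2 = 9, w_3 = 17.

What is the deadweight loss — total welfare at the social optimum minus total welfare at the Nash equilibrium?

66.82

∂u_i/∂x_i = α_i − 1, so developer i contributes w_i if α_i > 1, else 0.
α_i > 1 for i ∈ {2}; NE contributions (0, 9, 0), X = 9.
W^NE = Σw_i − X^NE + (Σα_i)·X^NE = 35 + 2.57·9 = 58.13.
Planner: ∂(Σu_j)/∂x_i = Σα_j − 1 = 2.57 > 0, so everyone contributes w_i; X^SO = 35, W^SO = 35 + 2.57·35 = 124.95.
Deadweight loss = 66.82.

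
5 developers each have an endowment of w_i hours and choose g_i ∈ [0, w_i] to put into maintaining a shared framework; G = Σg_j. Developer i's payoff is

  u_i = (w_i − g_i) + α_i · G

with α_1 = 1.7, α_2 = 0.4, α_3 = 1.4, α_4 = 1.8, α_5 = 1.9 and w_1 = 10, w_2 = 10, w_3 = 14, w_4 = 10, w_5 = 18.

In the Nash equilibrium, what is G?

∂u_i/∂g_i = α_i − 1, so developer i contributes w_i if α_i > 1, else 0.
α_i > 1 for i ∈ {1, 3, 4, 5}; NE contributions (10, 0, 14, 10, 18), G = 52.

52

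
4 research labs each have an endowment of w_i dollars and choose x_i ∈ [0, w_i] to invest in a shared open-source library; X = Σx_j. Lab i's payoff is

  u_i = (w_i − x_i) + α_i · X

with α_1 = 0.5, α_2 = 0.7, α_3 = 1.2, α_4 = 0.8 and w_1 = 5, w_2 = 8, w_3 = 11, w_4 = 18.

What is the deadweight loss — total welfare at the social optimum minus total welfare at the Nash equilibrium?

68.2

∂u_i/∂x_i = α_i − 1, so lab i contributes w_i if α_i > 1, else 0.
α_i > 1 for i ∈ {3}; NE contributions (0, 0, 11, 0), X = 11.
W^NE = Σw_i − X^NE + (Σα_i)·X^NE = 42 + 2.2·11 = 66.2.
Planner: ∂(Σu_j)/∂x_i = Σα_j − 1 = 2.2 > 0, so everyone contributes w_i; X^SO = 42, W^SO = 42 + 2.2·42 = 134.4.
Deadweight loss = 68.2.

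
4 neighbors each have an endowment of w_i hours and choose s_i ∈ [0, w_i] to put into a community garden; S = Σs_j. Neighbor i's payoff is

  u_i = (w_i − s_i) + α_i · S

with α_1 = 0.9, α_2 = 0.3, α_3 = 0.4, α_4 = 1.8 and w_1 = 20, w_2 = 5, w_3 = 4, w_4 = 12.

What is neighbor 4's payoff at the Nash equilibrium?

21.6

∂u_i/∂s_i = α_i − 1, so neighbor i contributes w_i if α_i > 1, else 0.
α_i > 1 for i ∈ {4}; NE contributions (0, 0, 0, 12), S = 12.
u_4 = (12 − 12) + 1.8·12 = 21.6.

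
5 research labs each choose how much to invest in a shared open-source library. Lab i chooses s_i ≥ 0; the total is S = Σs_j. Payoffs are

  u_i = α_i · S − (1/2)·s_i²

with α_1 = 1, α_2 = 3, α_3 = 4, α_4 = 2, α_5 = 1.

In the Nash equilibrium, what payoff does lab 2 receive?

28.5

Lab i's FOC: ∂u_i/∂s_i = α_i − s_i = 0, so s_i* = α_i.
NE contributions = (1, 3, 4, 2, 1); S = 11.
u_2 = α_2·S − ½·(s_2)² = 3·11 − ½·3² = 28.5.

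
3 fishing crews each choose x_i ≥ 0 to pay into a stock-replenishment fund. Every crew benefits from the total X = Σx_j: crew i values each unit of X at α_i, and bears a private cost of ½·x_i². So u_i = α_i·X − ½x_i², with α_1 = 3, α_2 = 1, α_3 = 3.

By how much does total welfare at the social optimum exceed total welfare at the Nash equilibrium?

Crew i's FOC: ∂u_i/∂x_i = α_i − x_i = 0, so x_i* = α_i.
NE contributions = (3, 1, 3); X = 7.
W^NE = (Σα)·X − ½Σα_i² = 7² − ½·19 = 39.5.
Planner sets x_i = Σα_j = 7 for every i, so X^SO = 3·7 = 21.
W^SO = (Σα)·X^SO − ½·3·(Σα)² = (3/2)·7² = 73.5.
Deadweight loss = W^SO − W^NE = 34.

34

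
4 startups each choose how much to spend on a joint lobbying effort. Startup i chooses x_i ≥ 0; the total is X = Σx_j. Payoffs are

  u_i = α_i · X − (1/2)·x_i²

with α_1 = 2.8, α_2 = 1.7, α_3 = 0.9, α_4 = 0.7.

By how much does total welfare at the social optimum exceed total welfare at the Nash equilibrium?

43.225

Startup i's FOC: ∂u_i/∂x_i = α_i − x_i = 0, so x_i* = α_i.
NE contributions = (2.8, 1.7, 0.9, 0.7); X = 6.1.
W^NE = (Σα)·X − ½Σα_i² = 6.1² − ½·12.03 = 31.195.
Planner sets x_i = Σα_j = 6.1 for every i, so X^SO = 4·6.1 = 24.4.
W^SO = (Σα)·X^SO − ½·4·(Σα)² = (4/2)·6.1² = 74.42.
Deadweight loss = W^SO − W^NE = 43.225.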